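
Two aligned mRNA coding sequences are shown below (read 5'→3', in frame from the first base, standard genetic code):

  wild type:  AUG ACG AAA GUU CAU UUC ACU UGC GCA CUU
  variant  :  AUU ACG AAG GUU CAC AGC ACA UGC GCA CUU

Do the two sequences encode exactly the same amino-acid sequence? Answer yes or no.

no

Codon 1: AUG Met / AUU Ile — nonsynonymous.
Codon 2: ACG Thr / ACG Thr — identical.
Codon 3: AAA Lys / AAG Lys — synonymous.
Codon 4: GUU Val / GUU Val — identical.
Codon 5: CAU His / CAC His — synonymous.
Codon 6: UUC Phe / AGC Ser — nonsynonymous.
Codon 7: ACU Thr / ACA Thr — synonymous.
Codon 8: UGC Cys / UGC Cys — identical.
Codon 9: GCA Ala / GCA Ala — identical.
Codon 10: CUU Leu / CUU Leu — identical.
Nonsynonymous differences: 2 → different protein.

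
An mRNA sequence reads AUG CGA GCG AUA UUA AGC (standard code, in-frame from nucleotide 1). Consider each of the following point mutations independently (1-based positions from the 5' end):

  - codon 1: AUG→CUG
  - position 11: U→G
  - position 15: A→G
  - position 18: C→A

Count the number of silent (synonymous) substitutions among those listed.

1

Codon 1: AUG (Met) → CUG (Leu) — missense.
Codon 4: AUA (Ile) → AGA (Arg) — missense.
Codon 5: UUA (Leu) → UUG (Leu) — synonymous.
Codon 6: AGC (Ser) → AGA (Arg) — missense.
Synonymous: 1 of 4.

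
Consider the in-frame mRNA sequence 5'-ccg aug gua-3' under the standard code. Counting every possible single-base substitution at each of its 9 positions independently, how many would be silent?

Codon 1 (CCG, Pro): 3 synonymous substitutions.
Codon 2 (AUG, Met): 0 synonymous substitutions.
Codon 3 (GUA, Val): 3 synonymous substitutions.
Total: 3 + 0 + 3 = 6.

6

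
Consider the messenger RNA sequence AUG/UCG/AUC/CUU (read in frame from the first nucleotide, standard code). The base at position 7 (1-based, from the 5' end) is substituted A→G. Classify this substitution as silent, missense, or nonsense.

Position 7 falls in codon 3: AUC → Ile.
After the substitution the codon is GUC → Val.
Ile ≠ Val, so this is a missense mutation.

missense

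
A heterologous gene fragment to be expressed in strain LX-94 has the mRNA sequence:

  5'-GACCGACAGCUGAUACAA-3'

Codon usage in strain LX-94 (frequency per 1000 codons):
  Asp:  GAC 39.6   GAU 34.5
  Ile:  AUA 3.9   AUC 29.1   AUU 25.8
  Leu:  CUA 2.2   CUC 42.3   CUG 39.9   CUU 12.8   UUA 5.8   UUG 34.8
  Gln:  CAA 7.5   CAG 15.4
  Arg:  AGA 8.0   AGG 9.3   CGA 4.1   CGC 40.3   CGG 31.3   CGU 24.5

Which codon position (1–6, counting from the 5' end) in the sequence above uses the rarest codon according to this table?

5

Codon 1 GAC (Asp): 39.6 per 1000.
Codon 2 CGA (Arg): 4.1 per 1000.
Codon 3 CAG (Gln): 15.4 per 1000.
Codon 4 CUG (Leu): 39.9 per 1000.
Codon 5 AUA (Ile): 3.9 per 1000.
Codon 6 CAA (Gln): 7.5 per 1000.
Lowest frequency is 3.9 at codon 5.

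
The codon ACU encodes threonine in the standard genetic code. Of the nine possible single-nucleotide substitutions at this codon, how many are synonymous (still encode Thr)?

Position 1: none → 0 synonymous.
Position 2: none → 0 synonymous.
Position 3: ACC, ACA, ACG → 3 synonymous.
Total: 0 + 0 + 3 = 3.

3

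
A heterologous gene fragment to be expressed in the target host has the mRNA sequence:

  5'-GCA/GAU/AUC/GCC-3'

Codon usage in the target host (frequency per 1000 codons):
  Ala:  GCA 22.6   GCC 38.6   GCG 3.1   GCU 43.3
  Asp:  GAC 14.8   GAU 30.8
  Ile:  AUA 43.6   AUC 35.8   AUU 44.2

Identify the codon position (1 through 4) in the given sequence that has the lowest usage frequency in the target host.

Codon 1 GCA (Ala): 22.6 per 1000.
Codon 2 GAU (Asp): 30.8 per 1000.
Codon 3 AUC (Ile): 35.8 per 1000.
Codon 4 GCC (Ala): 38.6 per 1000.
Lowest frequency is 22.6 at codon 1.

1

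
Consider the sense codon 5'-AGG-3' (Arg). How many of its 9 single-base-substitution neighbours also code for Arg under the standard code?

Position 1: CGG → 1 synonymous.
Position 2: none → 0 synonymous.
Position 3: AGA → 1 synonymous.
Total: 1 + 0 + 1 = 2.

2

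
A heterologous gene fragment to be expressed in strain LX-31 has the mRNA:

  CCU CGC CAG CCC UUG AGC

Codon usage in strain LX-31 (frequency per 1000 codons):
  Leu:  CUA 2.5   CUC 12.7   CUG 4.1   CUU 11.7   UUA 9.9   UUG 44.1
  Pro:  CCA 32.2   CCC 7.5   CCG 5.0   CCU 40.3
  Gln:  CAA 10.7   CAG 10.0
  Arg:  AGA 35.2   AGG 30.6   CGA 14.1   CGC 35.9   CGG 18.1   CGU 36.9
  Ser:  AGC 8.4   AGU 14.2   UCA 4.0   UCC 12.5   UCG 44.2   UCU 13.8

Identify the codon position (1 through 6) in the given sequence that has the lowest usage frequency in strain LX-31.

4

Codon 1 CCU (Pro): 40.3 per 1000.
Codon 2 CGC (Arg): 35.9 per 1000.
Codon 3 CAG (Gln): 10.0 per 1000.
Codon 4 CCC (Pro): 7.5 per 1000.
Codon 5 UUG (Leu): 44.1 per 1000.
Codon 6 AGC (Ser): 8.4 per 1000.
Lowest frequency is 7.5 at codon 4.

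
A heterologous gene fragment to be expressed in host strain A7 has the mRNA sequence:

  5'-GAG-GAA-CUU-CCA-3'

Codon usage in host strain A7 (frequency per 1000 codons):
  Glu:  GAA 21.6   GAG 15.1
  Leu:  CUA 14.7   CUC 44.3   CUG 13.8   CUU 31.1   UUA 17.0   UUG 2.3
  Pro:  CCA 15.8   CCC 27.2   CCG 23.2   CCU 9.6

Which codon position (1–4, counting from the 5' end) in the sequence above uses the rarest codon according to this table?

Codon 1 GAG (Glu): 15.1 per 1000.
Codon 2 GAA (Glu): 21.6 per 1000.
Codon 3 CUU (Leu): 31.1 per 1000.
Codon 4 CCA (Pro): 15.8 per 1000.
Lowest frequency is 15.1 at codon 1.

1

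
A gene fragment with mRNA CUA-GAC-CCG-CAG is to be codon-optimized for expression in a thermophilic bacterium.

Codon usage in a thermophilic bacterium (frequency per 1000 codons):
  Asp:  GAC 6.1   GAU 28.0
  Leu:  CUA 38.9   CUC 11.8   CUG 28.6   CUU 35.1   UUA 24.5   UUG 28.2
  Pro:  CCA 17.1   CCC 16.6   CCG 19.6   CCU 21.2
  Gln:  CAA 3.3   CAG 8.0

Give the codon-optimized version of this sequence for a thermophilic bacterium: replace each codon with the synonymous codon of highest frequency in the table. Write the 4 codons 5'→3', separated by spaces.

Codon 1 (Leu): best is CUA at 38.9.
Codon 2 (Asp): best is GAU at 28.0.
Codon 3 (Pro): best is CCU at 21.2.
Codon 4 (Gln): best is CAG at 8.0.

CUA GAU CCU CAG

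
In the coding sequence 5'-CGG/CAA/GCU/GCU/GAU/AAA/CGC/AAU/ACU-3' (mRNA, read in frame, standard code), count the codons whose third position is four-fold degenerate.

5

Codon 1 CGG (Arg): third position 4-fold.
Codon 2 CAA (Gln): third position 2-fold.
Codon 3 GCU (Ala): third position 4-fold.
Codon 4 GCU (Ala): third position 4-fold.
Codon 5 GAU (Asp): third position 2-fold.
Codon 6 AAA (Lys): third position 2-fold.
Codon 7 CGC (Arg): third position 4-fold.
Codon 8 AAU (Asn): third position 2-fold.
Codon 9 ACU (Thr): third position 4-fold.
Four-fold degenerate third positions: 5.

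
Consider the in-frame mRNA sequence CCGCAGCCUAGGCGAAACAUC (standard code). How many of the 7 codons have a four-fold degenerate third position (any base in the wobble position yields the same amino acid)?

Codon 1 CCG (Pro): third position 4-fold.
Codon 2 CAG (Gln): third position 2-fold.
Codon 3 CCU (Pro): third position 4-fold.
Codon 4 AGG (Arg): third position 2-fold.
Codon 5 CGA (Arg): third position 4-fold.
Codon 6 AAC (Asn): third position 2-fold.
Codon 7 AUC (Ile): third position 3-fold.
Four-fold degenerate third positions: 3.

3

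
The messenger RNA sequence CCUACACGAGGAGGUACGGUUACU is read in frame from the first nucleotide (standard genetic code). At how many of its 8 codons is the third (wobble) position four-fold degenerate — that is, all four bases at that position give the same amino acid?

Codon 1 CCU (Pro): third position 4-fold.
Codon 2 ACA (Thr): third position 4-fold.
Codon 3 CGA (Arg): third position 4-fold.
Codon 4 GGA (Gly): third position 4-fold.
Codon 5 GGU (Gly): third position 4-fold.
Codon 6 ACG (Thr): third position 4-fold.
Codon 7 GUU (Val): third position 4-fold.
Codon 8 ACU (Thr): third position 4-fold.
Four-fold degenerate third positions: 8.

8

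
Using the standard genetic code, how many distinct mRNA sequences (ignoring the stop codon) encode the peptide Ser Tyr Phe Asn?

48

Ser: 6 codons.
Tyr: 2 codons.
Phe: 2 codons.
Asn: 2 codons.
6 × 2 × 2 × 2 = 48.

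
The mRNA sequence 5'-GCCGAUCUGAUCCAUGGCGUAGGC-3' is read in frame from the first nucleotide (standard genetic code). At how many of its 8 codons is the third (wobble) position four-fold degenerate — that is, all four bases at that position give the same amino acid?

Codon 1 GCC (Ala): third position 4-fold.
Codon 2 GAU (Asp): third position 2-fold.
Codon 3 CUG (Leu): third position 4-fold.
Codon 4 AUC (Ile): third position 3-fold.
Codon 5 CAU (His): third position 2-fold.
Codon 6 GGC (Gly): third position 4-fold.
Codon 7 GUA (Val): third position 4-fold.
Codon 8 GGC (Gly): third position 4-fold.
Four-fold degenerate third positions: 5.

5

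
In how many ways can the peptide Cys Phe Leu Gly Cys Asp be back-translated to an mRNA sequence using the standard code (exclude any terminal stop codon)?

Cys: 2 codons.
Phe: 2 codons.
Leu: 6 codons.
Gly: 4 codons.
Cys: 2 codons.
Asp: 2 codons.
2 × 2 × 6 × 4 × 2 × 2 = 384.

384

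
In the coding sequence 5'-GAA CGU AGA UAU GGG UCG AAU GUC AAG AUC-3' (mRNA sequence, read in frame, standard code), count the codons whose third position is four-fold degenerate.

4

Codon 1 GAA (Glu): third position 2-fold.
Codon 2 CGU (Arg): third position 4-fold.
Codon 3 AGA (Arg): third position 2-fold.
Codon 4 UAU (Tyr): third position 2-fold.
Codon 5 GGG (Gly): third position 4-fold.
Codon 6 UCG (Ser): third position 4-fold.
Codon 7 AAU (Asn): third position 2-fold.
Codon 8 GUC (Val): third position 4-fold.
Codon 9 AAG (Lys): third position 2-fold.
Codon 10 AUC (Ile): third position 3-fold.
Four-fold degenerate third positions: 4.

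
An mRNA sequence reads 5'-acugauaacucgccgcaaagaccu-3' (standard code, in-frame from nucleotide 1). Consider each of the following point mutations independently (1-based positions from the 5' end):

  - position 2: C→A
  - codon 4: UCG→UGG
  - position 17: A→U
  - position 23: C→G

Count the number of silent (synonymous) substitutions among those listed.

Codon 1: ACU (Thr) → AAU (Asn) — missense.
Codon 4: UCG (Ser) → UGG (Trp) — missense.
Codon 6: CAA (Gln) → CUA (Leu) — missense.
Codon 8: CCU (Pro) → CGU (Arg) — missense.
Synonymous: 0 of 4.

0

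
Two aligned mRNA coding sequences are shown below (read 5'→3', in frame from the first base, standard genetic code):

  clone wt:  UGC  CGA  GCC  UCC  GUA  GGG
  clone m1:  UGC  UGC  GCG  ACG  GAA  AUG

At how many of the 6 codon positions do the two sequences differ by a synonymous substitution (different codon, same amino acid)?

1

Codon 1: UGC Cys / UGC Cys — identical.
Codon 2: CGA Arg / UGC Cys — nonsynonymous.
Codon 3: GCC Ala / GCG Ala — synonymous.
Codon 4: UCC Ser / ACG Thr — nonsynonymous.
Codon 5: GUA Val / GAA Glu — nonsynonymous.
Codon 6: GGG Gly / AUG Met — nonsynonymous.
Synonymous differences: 1.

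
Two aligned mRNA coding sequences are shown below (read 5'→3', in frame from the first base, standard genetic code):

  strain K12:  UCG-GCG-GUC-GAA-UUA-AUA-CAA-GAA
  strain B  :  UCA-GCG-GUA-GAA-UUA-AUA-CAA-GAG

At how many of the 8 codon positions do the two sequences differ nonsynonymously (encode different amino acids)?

0

Codon 1: UCG Ser / UCA Ser — synonymous.
Codon 2: GCG Ala / GCG Ala — identical.
Codon 3: GUC Val / GUA Val — synonymous.
Codon 4: GAA Glu / GAA Glu — identical.
Codon 5: UUA Leu / UUA Leu — identical.
Codon 6: AUA Ile / AUA Ile — identical.
Codon 7: CAA Gln / CAA Gln — identical.
Codon 8: GAA Glu / GAG Glu — synonymous.
Nonsynonymous differences: 0.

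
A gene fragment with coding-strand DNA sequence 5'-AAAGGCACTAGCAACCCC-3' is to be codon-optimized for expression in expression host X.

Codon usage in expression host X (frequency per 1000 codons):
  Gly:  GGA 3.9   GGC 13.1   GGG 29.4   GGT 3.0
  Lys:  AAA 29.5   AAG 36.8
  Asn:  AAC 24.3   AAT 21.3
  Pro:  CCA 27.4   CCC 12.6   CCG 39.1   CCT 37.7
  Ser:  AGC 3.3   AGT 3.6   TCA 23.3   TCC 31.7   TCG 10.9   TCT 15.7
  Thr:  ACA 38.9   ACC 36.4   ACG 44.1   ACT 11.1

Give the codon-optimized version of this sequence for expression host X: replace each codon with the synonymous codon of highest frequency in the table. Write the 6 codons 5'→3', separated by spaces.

Codon 1 (Lys): best is AAG at 36.8.
Codon 2 (Gly): best is GGG at 29.4.
Codon 3 (Thr): best is ACG at 44.1.
Codon 4 (Ser): best is TCC at 31.7.
Codon 5 (Asn): best is AAC at 24.3.
Codon 6 (Pro): best is CCG at 39.1.

AAG GGG ACG TCC AAC CCG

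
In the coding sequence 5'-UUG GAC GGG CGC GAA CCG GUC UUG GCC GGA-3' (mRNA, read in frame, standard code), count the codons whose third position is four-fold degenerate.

Codon 1 UUG (Leu): third position 2-fold.
Codon 2 GAC (Asp): third position 2-fold.
Codon 3 GGG (Gly): third position 4-fold.
Codon 4 CGC (Arg): third position 4-fold.
Codon 5 GAA (Glu): third position 2-fold.
Codon 6 CCG (Pro): third position 4-fold.
Codon 7 GUC (Val): third position 4-fold.
Codon 8 UUG (Leu): third position 2-fold.
Codon 9 GCC (Ala): third position 4-fold.
Codon 10 GGA (Gly): third position 4-fold.
Four-fold degenerate third positions: 6.

6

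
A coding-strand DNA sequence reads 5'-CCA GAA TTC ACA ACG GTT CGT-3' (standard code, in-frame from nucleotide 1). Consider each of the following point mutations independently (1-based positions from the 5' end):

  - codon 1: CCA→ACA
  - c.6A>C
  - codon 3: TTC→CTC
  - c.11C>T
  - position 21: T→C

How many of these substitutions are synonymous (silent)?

Codon 1: CCA (Pro) → ACA (Thr) — missense.
Codon 2: GAA (Glu) → GAC (Asp) — missense.
Codon 3: TTC (Phe) → CTC (Leu) — missense.
Codon 4: ACA (Thr) → ATA (Ile) — missense.
Codon 7: CGT (Arg) → CGC (Arg) — synonymous.
Synonymous: 1 of 5.

1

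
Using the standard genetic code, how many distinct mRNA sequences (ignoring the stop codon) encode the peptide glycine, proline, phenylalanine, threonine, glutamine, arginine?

1536

Gly: 4 codons.
Pro: 4 codons.
Phe: 2 codons.
Thr: 4 codons.
Gln: 2 codons.
Arg: 6 codons.
4 × 4 × 2 × 4 × 2 × 6 = 1536.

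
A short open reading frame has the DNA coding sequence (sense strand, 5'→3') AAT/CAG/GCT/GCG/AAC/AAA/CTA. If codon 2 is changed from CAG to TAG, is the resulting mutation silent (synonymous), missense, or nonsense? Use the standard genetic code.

nonsense

Position 4 falls in codon 2: CAG → Gln.
After the substitution the codon is TAG → Stop.
The new codon is a stop codon, so this is a nonsense mutation.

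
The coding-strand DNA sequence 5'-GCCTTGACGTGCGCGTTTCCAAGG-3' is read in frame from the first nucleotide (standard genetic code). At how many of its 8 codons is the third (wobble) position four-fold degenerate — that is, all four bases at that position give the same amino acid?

4

Codon 1 GCC (Ala): third position 4-fold.
Codon 2 TTG (Leu): third position 2-fold.
Codon 3 ACG (Thr): third position 4-fold.
Codon 4 TGC (Cys): third position 2-fold.
Codon 5 GCG (Ala): third position 4-fold.
Codon 6 TTT (Phe): third position 2-fold.
Codon 7 CCA (Pro): third position 4-fold.
Codon 8 AGG (Arg): third position 2-fold.
Four-fold degenerate third positions: 4.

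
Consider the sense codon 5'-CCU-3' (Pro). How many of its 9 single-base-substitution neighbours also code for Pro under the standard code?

3

Position 1: none → 0 synonymous.
Position 2: none → 0 synonymous.
Position 3: CCC, CCA, CCG → 3 synonymous.
Total: 0 + 0 + 3 = 3.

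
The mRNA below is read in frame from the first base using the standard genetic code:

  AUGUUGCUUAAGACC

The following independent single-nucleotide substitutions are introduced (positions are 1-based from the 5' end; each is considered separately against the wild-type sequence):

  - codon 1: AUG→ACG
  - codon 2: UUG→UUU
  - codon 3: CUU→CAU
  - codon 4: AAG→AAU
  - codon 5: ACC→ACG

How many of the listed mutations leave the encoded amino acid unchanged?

Codon 1: AUG (Met) → ACG (Thr) — missense.
Codon 2: UUG (Leu) → UUU (Phe) — missense.
Codon 3: CUU (Leu) → CAU (His) — missense.
Codon 4: AAG (Lys) → AAU (Asn) — missense.
Codon 5: ACC (Thr) → ACG (Thr) — synonymous.
Synonymous: 1 of 5.

1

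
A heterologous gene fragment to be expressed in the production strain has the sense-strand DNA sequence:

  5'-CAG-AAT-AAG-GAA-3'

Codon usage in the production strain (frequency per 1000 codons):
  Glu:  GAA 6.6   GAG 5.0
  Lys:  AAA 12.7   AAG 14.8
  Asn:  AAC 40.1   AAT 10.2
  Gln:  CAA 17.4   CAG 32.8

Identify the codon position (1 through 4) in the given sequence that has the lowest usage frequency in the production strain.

4

Codon 1 CAG (Gln): 32.8 per 1000.
Codon 2 AAT (Asn): 10.2 per 1000.
Codon 3 AAG (Lys): 14.8 per 1000.
Codon 4 GAA (Glu): 6.6 per 1000.
Lowest frequency is 6.6 at codon 4.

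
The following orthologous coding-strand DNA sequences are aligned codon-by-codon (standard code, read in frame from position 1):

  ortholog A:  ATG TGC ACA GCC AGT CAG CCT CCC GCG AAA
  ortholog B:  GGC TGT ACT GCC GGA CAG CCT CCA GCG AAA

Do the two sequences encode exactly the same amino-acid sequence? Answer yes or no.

no

Codon 1: ATG Met / GGC Gly — nonsynonymous.
Codon 2: TGC Cys / TGT Cys — synonymous.
Codon 3: ACA Thr / ACT Thr — synonymous.
Codon 4: GCC Ala / GCC Ala — identical.
Codon 5: AGT Ser / GGA Gly — nonsynonymous.
Codon 6: CAG Gln / CAG Gln — identical.
Codon 7: CCT Pro / CCT Pro — identical.
Codon 8: CCC Pro / CCA Pro — synonymous.
Codon 9: GCG Ala / GCG Ala — identical.
Codon 10: AAA Lys / AAA Lys — identical.
Nonsynonymous differences: 2 → different protein.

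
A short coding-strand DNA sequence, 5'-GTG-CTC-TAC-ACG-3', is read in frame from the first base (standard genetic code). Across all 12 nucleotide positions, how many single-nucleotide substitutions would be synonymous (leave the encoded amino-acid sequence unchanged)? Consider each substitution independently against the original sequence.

10

Codon 1 (GTG, Val): 3 synonymous substitutions.
Codon 2 (CTC, Leu): 3 synonymous substitutions.
Codon 3 (TAC, Tyr): 1 synonymous substitution.
Codon 4 (ACG, Thr): 3 synonymous substitutions.
Total: 3 + 3 + 1 + 3 = 10.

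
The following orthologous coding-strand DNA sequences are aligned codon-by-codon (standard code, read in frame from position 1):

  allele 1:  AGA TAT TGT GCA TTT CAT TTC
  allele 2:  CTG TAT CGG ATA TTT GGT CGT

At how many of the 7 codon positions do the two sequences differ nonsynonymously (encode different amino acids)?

Codon 1: AGA Arg / CTG Leu — nonsynonymous.
Codon 2: TAT Tyr / TAT Tyr — identical.
Codon 3: TGT Cys / CGG Arg — nonsynonymous.
Codon 4: GCA Ala / ATA Ile — nonsynonymous.
Codon 5: TTT Phe / TTT Phe — identical.
Codon 6: CAT His / GGT Gly — nonsynonymous.
Codon 7: TTC Phe / CGT Arg — nonsynonymous.
Nonsynonymous differences: 5.

5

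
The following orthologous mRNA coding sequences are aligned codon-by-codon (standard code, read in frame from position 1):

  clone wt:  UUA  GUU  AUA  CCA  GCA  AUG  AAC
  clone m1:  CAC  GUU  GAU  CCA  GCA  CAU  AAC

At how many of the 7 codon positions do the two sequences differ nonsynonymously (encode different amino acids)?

3

Codon 1: UUA Leu / CAC His — nonsynonymous.
Codon 2: GUU Val / GUU Val — identical.
Codon 3: AUA Ile / GAU Asp — nonsynonymous.
Codon 4: CCA Pro / CCA Pro — identical.
Codon 5: GCA Ala / GCA Ala — identical.
Codon 6: AUG Met / CAU His — nonsynonymous.
Codon 7: AAC Asn / AAC Asn — identical.
Nonsynonymous differences: 3.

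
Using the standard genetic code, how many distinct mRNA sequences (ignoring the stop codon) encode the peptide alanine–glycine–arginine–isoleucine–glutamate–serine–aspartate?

Ala: 4 codons.
Gly: 4 codons.
Arg: 6 codons.
Ile: 3 codons.
Glu: 2 codons.
Ser: 6 codons.
Asp: 2 codons.
4 × 4 × 6 × 3 × 2 × 6 × 2 = 6912.

6912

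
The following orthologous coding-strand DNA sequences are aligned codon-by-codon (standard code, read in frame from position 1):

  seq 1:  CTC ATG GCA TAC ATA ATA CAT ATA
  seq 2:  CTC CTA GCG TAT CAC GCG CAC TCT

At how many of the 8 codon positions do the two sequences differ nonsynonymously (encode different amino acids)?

4

Codon 1: CTC Leu / CTC Leu — identical.
Codon 2: ATG Met / CTA Leu — nonsynonymous.
Codon 3: GCA Ala / GCG Ala — synonymous.
Codon 4: TAC Tyr / TAT Tyr — synonymous.
Codon 5: ATA Ile / CAC His — nonsynonymous.
Codon 6: ATA Ile / GCG Ala — nonsynonymous.
Codon 7: CAT His / CAC His — synonymous.
Codon 8: ATA Ile / TCT Ser — nonsynonymous.
Nonsynonymous differences: 4.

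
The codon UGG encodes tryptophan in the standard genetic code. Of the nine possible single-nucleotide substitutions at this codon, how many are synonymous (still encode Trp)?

Position 1: none → 0 synonymous.
Position 2: none → 0 synonymous.
Position 3: none → 0 synonymous.
Total: 0 + 0 + 0 = 0.

0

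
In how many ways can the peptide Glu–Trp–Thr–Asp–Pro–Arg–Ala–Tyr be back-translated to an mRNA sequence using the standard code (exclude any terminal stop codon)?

Glu: 2 codons.
Trp: 1 codon.
Thr: 4 codons.
Asp: 2 codons.
Pro: 4 codons.
Arg: 6 codons.
Ala: 4 codons.
Tyr: 2 codons.
2 × 1 × 4 × 2 × 4 × 6 × 4 × 2 = 3072.

3072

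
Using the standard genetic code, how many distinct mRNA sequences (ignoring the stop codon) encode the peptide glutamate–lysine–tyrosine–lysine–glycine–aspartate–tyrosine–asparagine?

512

Glu: 2 codons.
Lys: 2 codons.
Tyr: 2 codons.
Lys: 2 codons.
Gly: 4 codons.
Asp: 2 codons.
Tyr: 2 codons.
Asn: 2 codons.
2 × 2 × 2 × 2 × 4 × 2 × 2 × 2 = 512.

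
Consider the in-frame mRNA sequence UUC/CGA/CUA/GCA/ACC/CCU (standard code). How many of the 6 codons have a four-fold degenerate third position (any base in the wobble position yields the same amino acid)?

Codon 1 UUC (Phe): third position 2-fold.
Codon 2 CGA (Arg): third position 4-fold.
Codon 3 CUA (Leu): third position 4-fold.
Codon 4 GCA (Ala): third position 4-fold.
Codon 5 ACC (Thr): third position 4-fold.
Codon 6 CCU (Pro): third position 4-fold.
Four-fold degenerate third positions: 5.

5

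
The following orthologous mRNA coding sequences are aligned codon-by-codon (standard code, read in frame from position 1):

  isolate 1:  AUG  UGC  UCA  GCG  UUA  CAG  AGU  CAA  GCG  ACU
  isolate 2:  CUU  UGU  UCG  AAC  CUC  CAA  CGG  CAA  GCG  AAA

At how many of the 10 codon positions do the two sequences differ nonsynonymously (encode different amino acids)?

4

Codon 1: AUG Met / CUU Leu — nonsynonymous.
Codon 2: UGC Cys / UGU Cys — synonymous.
Codon 3: UCA Ser / UCG Ser — synonymous.
Codon 4: GCG Ala / AAC Asn — nonsynonymous.
Codon 5: UUA Leu / CUC Leu — synonymous.
Codon 6: CAG Gln / CAA Gln — synonymous.
Codon 7: AGU Ser / CGG Arg — nonsynonymous.
Codon 8: CAA Gln / CAA Gln — identical.
Codon 9: GCG Ala / GCG Ala — identical.
Codon 10: ACU Thr / AAA Lys — nonsynonymous.
Nonsynonymous differences: 4.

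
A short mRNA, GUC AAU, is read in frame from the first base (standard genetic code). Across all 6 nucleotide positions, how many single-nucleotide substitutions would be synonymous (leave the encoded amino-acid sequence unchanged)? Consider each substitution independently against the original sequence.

4

Codon 1 (GUC, Val): 3 synonymous substitutions.
Codon 2 (AAU, Asn): 1 synonymous substitution.
Total: 3 + 1 = 4.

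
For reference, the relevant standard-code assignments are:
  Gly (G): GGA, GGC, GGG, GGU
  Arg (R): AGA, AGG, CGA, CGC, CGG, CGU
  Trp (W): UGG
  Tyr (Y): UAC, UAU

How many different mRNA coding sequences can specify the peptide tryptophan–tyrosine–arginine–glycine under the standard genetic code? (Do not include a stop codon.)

48

Trp: 1 codon.
Tyr: 2 codons.
Arg: 6 codons.
Gly: 4 codons.
1 × 2 × 6 × 4 = 48.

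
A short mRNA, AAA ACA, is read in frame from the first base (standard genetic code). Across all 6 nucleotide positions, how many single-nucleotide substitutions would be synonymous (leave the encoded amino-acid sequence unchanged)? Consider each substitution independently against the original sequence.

4

Codon 1 (AAA, Lys): 1 synonymous substitution.
Codon 2 (ACA, Thr): 3 synonymous substitutions.
Total: 1 + 3 = 4.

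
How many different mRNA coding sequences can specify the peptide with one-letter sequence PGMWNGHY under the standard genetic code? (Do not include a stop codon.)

512

Pro: 4 codons.
Gly: 4 codons.
Met: 1 codon.
Trp: 1 codon.
Asn: 2 codons.
Gly: 4 codons.
His: 2 codons.
Tyr: 2 codons.
4 × 4 × 1 × 1 × 2 × 4 × 2 × 2 = 512.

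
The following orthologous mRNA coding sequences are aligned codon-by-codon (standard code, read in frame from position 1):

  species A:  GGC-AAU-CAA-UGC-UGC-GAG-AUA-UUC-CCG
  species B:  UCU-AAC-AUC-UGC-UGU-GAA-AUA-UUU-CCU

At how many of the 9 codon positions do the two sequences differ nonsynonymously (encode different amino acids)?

2

Codon 1: GGC Gly / UCU Ser — nonsynonymous.
Codon 2: AAU Asn / AAC Asn — synonymous.
Codon 3: CAA Gln / AUC Ile — nonsynonymous.
Codon 4: UGC Cys / UGC Cys — identical.
Codon 5: UGC Cys / UGU Cys — synonymous.
Codon 6: GAG Glu / GAA Glu — synonymous.
Codon 7: AUA Ile / AUA Ile — identical.
Codon 8: UUC Phe / UUU Phe — synonymous.
Codon 9: CCG Pro / CCU Pro — synonymous.
Nonsynonymous differences: 2.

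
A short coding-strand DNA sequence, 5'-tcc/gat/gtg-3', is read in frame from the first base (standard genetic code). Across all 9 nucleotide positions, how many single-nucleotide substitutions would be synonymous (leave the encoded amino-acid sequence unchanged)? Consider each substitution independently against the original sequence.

Codon 1 (TCC, Ser): 3 synonymous substitutions.
Codon 2 (GAT, Asp): 1 synonymous substitution.
Codon 3 (GTG, Val): 3 synonymous substitutions.
Total: 3 + 1 + 3 = 7.

7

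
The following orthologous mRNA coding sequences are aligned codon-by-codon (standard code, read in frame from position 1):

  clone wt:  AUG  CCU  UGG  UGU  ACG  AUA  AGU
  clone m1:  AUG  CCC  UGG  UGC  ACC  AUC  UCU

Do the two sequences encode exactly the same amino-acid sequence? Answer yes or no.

yes

Codon 1: AUG Met / AUG Met — identical.
Codon 2: CCU Pro / CCC Pro — synonymous.
Codon 3: UGG Trp / UGG Trp — identical.
Codon 4: UGU Cys / UGC Cys — synonymous.
Codon 5: ACG Thr / ACC Thr — synonymous.
Codon 6: AUA Ile / AUC Ile — synonymous.
Codon 7: AGU Ser / UCU Ser — synonymous.
Nonsynonymous differences: 0 → same protein.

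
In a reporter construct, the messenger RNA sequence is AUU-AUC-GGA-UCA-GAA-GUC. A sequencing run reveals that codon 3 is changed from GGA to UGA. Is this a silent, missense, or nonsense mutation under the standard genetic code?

Position 7 falls in codon 3: GGA → Gly.
After the substitution the codon is UGA → Stop.
The new codon is a stop codon, so this is a nonsense mutation.

nonsense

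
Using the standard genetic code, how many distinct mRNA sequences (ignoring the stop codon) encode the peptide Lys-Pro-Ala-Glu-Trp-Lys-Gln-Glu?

512

Lys: 2 codons.
Pro: 4 codons.
Ala: 4 codons.
Glu: 2 codons.
Trp: 1 codon.
Lys: 2 codons.
Gln: 2 codons.
Glu: 2 codons.
2 × 4 × 4 × 2 × 1 × 2 × 2 × 2 = 512.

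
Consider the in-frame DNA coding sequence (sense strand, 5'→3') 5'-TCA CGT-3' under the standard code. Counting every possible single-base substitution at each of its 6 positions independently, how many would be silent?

6

Codon 1 (TCA, Ser): 3 synonymous substitutions.
Codon 2 (CGT, Arg): 3 synonymous substitutions.
Total: 3 + 3 = 6.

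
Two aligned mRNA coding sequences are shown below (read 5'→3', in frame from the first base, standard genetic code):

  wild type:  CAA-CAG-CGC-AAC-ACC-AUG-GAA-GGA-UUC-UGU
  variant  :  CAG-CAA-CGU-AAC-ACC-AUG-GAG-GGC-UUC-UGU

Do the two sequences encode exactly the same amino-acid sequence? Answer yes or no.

yes

Codon 1: CAA Gln / CAG Gln — synonymous.
Codon 2: CAG Gln / CAA Gln — synonymous.
Codon 3: CGC Arg / CGU Arg — synonymous.
Codon 4: AAC Asn / AAC Asn — identical.
Codon 5: ACC Thr / ACC Thr — identical.
Codon 6: AUG Met / AUG Met — identical.
Codon 7: GAA Glu / GAG Glu — synonymous.
Codon 8: GGA Gly / GGC Gly — synonymous.
Codon 9: UUC Phe / UUC Phe — identical.
Codon 10: UGU Cys / UGU Cys — identical.
Nonsynonymous differences: 0 → same protein.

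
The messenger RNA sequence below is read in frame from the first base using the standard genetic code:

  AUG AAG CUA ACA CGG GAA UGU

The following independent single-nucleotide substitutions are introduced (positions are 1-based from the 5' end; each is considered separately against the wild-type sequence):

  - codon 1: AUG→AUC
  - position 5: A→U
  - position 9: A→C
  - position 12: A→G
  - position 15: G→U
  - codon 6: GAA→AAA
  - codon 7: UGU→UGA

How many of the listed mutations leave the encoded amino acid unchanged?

Codon 1: AUG (Met) → AUC (Ile) — missense.
Codon 2: AAG (Lys) → AUG (Met) — missense.
Codon 3: CUA (Leu) → CUC (Leu) — synonymous.
Codon 4: ACA (Thr) → ACG (Thr) — synonymous.
Codon 5: CGG (Arg) → CGU (Arg) — synonymous.
Codon 6: GAA (Glu) → AAA (Lys) — missense.
Codon 7: UGU (Cys) → UGA (Stop) — nonsense.
Synonymous: 3 of 7.

3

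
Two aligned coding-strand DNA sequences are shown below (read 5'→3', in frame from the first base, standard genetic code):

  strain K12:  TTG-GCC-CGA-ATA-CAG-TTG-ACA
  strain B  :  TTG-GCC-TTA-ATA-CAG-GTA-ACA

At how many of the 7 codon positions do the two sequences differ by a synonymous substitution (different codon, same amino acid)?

Codon 1: TTG Leu / TTG Leu — identical.
Codon 2: GCC Ala / GCC Ala — identical.
Codon 3: CGA Arg / TTA Leu — nonsynonymous.
Codon 4: ATA Ile / ATA Ile — identical.
Codon 5: CAG Gln / CAG Gln — identical.
Codon 6: TTG Leu / GTA Val — nonsynonymous.
Codon 7: ACA Thr / ACA Thr — identical.
Synonymous differences: 0.

0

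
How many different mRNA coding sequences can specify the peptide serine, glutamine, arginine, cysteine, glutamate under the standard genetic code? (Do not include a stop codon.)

Ser: 6 codons.
Gln: 2 codons.
Arg: 6 codons.
Cys: 2 codons.
Glu: 2 codons.
6 × 2 × 6 × 2 × 2 = 288.

288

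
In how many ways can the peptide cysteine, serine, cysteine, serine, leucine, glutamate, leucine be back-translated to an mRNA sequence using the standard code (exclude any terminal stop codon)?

10368

Cys: 2 codons.
Ser: 6 codons.
Cys: 2 codons.
Ser: 6 codons.
Leu: 6 codons.
Glu: 2 codons.
Leu: 6 codons.
2 × 6 × 2 × 6 × 6 × 2 × 6 = 10368.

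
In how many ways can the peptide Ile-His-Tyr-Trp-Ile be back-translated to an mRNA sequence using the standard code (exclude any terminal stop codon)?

Ile: 3 codons.
His: 2 codons.
Tyr: 2 codons.
Trp: 1 codon.
Ile: 3 codons.
3 × 2 × 2 × 1 × 3 = 36.

36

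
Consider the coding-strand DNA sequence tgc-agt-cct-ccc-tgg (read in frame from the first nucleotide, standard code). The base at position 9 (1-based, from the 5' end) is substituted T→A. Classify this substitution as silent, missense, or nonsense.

Position 9 falls in codon 3: CCT → Pro.
After the substitution the codon is CCA → Pro.
Both encode Pro, so the change is synonymous.

silent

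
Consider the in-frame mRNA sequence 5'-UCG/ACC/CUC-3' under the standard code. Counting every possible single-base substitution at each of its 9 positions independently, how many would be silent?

Codon 1 (UCG, Ser): 3 synonymous substitutions.
Codon 2 (ACC, Thr): 3 synonymous substitutions.
Codon 3 (CUC, Leu): 3 synonymous substitutions.
Total: 3 + 3 + 3 = 9.

9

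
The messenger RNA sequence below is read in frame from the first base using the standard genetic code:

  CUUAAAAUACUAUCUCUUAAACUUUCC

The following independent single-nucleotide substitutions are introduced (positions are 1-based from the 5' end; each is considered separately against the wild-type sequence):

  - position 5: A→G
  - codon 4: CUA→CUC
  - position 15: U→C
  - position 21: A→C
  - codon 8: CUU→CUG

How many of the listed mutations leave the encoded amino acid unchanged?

Codon 2: AAA (Lys) → AGA (Arg) — missense.
Codon 4: CUA (Leu) → CUC (Leu) — synonymous.
Codon 5: UCU (Ser) → UCC (Ser) — synonymous.
Codon 7: AAA (Lys) → AAC (Asn) — missense.
Codon 8: CUU (Leu) → CUG (Leu) — synonymous.
Synonymous: 3 of 5.

3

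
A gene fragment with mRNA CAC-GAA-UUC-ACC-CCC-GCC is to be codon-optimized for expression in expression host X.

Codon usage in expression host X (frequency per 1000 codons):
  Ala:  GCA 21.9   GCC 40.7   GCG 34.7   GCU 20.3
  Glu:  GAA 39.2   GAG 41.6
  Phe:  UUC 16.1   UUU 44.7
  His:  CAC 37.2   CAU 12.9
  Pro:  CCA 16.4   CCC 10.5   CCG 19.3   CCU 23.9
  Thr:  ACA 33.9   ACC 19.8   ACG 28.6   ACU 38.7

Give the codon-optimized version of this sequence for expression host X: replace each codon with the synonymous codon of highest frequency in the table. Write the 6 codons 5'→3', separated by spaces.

Codon 1 (His): best is CAC at 37.2.
Codon 2 (Glu): best is GAG at 41.6.
Codon 3 (Phe): best is UUU at 44.7.
Codon 4 (Thr): best is ACU at 38.7.
Codon 5 (Pro): best is CCU at 23.9.
Codon 6 (Ala): best is GCC at 40.7.

CAC GAG UUU ACU CCU GCC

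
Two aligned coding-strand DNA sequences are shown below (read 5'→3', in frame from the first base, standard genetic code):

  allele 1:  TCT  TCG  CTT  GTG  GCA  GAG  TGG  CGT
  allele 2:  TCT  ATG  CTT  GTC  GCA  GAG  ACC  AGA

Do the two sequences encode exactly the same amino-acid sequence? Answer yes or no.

Codon 1: TCT Ser / TCT Ser — identical.
Codon 2: TCG Ser / ATG Met — nonsynonymous.
Codon 3: CTT Leu / CTT Leu — identical.
Codon 4: GTG Val / GTC Val — synonymous.
Codon 5: GCA Ala / GCA Ala — identical.
Codon 6: GAG Glu / GAG Glu — identical.
Codon 7: TGG Trp / ACC Thr — nonsynonymous.
Codon 8: CGT Arg / AGA Arg — synonymous.
Nonsynonymous differences: 2 → different protein.

no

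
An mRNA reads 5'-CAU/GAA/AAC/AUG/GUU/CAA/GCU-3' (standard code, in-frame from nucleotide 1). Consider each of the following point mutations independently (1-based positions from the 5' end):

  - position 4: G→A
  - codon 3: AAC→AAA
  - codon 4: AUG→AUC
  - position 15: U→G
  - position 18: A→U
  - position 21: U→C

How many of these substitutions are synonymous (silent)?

Codon 2: GAA (Glu) → AAA (Lys) — missense.
Codon 3: AAC (Asn) → AAA (Lys) — missense.
Codon 4: AUG (Met) → AUC (Ile) — missense.
Codon 5: GUU (Val) → GUG (Val) — synonymous.
Codon 6: CAA (Gln) → CAU (His) — missense.
Codon 7: GCU (Ala) → GCC (Ala) — synonymous.
Synonymous: 2 of 6.

2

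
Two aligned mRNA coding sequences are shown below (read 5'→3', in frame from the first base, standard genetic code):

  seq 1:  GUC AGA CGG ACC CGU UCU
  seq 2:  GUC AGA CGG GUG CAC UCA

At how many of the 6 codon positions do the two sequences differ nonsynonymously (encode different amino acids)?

Codon 1: GUC Val / GUC Val — identical.
Codon 2: AGA Arg / AGA Arg — identical.
Codon 3: CGG Arg / CGG Arg — identical.
Codon 4: ACC Thr / GUG Val — nonsynonymous.
Codon 5: CGU Arg / CAC His — nonsynonymous.
Codon 6: UCU Ser / UCA Ser — synonymous.
Nonsynonymous differences: 2.

2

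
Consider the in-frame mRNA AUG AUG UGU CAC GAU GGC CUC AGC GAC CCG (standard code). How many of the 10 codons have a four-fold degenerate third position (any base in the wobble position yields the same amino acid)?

Codon 1 AUG (Met): third position 1-fold.
Codon 2 AUG (Met): third position 1-fold.
Codon 3 UGU (Cys): third position 2-fold.
Codon 4 CAC (His): third position 2-fold.
Codon 5 GAU (Asp): third position 2-fold.
Codon 6 GGC (Gly): third position 4-fold.
Codon 7 CUC (Leu): third position 4-fold.
Codon 8 AGC (Ser): third position 2-fold.
Codon 9 GAC (Asp): third position 2-fold.
Codon 10 CCG (Pro): third position 4-fold.
Four-fold degenerate third positions: 3.

3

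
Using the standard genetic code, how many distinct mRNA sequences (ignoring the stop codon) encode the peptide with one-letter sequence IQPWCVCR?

2304

Ile: 3 codons.
Gln: 2 codons.
Pro: 4 codons.
Trp: 1 codon.
Cys: 2 codons.
Val: 4 codons.
Cys: 2 codons.
Arg: 6 codons.
3 × 2 × 4 × 1 × 2 × 4 × 2 × 6 = 2304.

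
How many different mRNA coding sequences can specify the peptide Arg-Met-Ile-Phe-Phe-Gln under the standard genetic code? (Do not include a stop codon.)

144

Arg: 6 codons.
Met: 1 codon.
Ile: 3 codons.
Phe: 2 codons.
Phe: 2 codons.
Gln: 2 codons.
6 × 1 × 3 × 2 × 2 × 2 = 144.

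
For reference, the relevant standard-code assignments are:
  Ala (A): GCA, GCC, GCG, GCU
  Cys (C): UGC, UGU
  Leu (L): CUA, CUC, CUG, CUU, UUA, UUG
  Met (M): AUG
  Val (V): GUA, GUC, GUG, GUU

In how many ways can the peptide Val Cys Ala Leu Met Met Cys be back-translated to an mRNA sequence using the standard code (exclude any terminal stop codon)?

384

Val: 4 codons.
Cys: 2 codons.
Ala: 4 codons.
Leu: 6 codons.
Met: 1 codon.
Met: 1 codon.
Cys: 2 codons.
4 × 2 × 4 × 6 × 1 × 1 × 2 = 384.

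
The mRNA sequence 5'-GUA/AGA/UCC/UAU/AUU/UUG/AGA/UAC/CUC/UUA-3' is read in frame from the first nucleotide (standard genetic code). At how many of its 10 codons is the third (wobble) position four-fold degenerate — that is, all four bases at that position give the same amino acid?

3

Codon 1 GUA (Val): third position 4-fold.
Codon 2 AGA (Arg): third position 2-fold.
Codon 3 UCC (Ser): third position 4-fold.
Codon 4 UAU (Tyr): third position 2-fold.
Codon 5 AUU (Ile): third position 3-fold.
Codon 6 UUG (Leu): third position 2-fold.
Codon 7 AGA (Arg): third position 2-fold.
Codon 8 UAC (Tyr): third position 2-fold.
Codon 9 CUC (Leu): third position 4-fold.
Codon 10 UUA (Leu): third position 2-fold.
Four-fold degenerate third positions: 3.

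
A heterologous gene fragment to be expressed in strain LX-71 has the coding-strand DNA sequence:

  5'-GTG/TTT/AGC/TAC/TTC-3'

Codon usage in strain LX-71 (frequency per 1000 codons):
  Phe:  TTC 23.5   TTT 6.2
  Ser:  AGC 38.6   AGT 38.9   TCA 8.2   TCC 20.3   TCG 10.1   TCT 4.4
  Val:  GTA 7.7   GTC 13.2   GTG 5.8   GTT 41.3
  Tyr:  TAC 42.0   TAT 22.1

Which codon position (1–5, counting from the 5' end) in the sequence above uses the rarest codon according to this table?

Codon 1 GTG (Val): 5.8 per 1000.
Codon 2 TTT (Phe): 6.2 per 1000.
Codon 3 AGC (Ser): 38.6 per 1000.
Codon 4 TAC (Tyr): 42.0 per 1000.
Codon 5 TTC (Phe): 23.5 per 1000.
Lowest frequency is 5.8 at codon 1.

1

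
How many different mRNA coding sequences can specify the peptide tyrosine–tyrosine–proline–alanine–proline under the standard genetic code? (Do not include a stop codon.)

256

Tyr: 2 codons.
Tyr: 2 codons.
Pro: 4 codons.
Ala: 4 codons.
Pro: 4 codons.
2 × 2 × 4 × 4 × 4 = 256.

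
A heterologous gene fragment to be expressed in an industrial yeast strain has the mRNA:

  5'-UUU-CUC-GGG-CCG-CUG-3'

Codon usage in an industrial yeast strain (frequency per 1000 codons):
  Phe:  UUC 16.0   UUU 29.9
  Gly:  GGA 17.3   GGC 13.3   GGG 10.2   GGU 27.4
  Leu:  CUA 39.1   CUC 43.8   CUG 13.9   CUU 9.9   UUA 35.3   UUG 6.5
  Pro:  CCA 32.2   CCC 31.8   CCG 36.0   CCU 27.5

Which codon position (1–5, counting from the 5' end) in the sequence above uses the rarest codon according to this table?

Codon 1 UUU (Phe): 29.9 per 1000.
Codon 2 CUC (Leu): 43.8 per 1000.
Codon 3 GGG (Gly): 10.2 per 1000.
Codon 4 CCG (Pro): 36.0 per 1000.
Codon 5 CUG (Leu): 13.9 per 1000.
Lowest frequency is 10.2 at codon 3.

3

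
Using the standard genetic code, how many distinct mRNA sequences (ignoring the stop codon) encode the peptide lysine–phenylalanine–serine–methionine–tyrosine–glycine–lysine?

384

Lys: 2 codons.
Phe: 2 codons.
Ser: 6 codons.
Met: 1 codon.
Tyr: 2 codons.
Gly: 4 codons.
Lys: 2 codons.
2 × 2 × 6 × 1 × 2 × 4 × 2 = 384.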